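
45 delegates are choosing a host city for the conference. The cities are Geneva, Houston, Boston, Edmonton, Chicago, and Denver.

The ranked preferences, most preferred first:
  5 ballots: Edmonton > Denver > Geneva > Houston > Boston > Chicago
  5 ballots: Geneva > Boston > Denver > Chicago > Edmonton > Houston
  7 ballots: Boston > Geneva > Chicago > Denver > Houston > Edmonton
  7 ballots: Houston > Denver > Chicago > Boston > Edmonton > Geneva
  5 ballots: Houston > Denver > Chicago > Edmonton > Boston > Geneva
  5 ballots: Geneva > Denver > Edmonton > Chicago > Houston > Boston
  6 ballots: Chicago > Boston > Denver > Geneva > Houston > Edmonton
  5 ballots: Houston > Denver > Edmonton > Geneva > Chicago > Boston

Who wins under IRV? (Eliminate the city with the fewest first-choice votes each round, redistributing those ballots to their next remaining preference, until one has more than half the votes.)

Round 1: Geneva 10, Houston 17, Boston 7, Edmonton 5, Chicago 6, Denver 0. Denver eliminated.
Round 2: Geneva 10, Houston 17, Boston 7, Edmonton 5, Chicago 6. Edmonton eliminated.
Round 3: Geneva 15, Houston 17, Boston 7, Chicago 6. Chicago eliminated.
Round 4: Geneva 15, Houston 17, Boston 13. Boston eliminated.
Round 5: Geneva 28, Houston 17. Geneva has a majority (≥23).

Geneva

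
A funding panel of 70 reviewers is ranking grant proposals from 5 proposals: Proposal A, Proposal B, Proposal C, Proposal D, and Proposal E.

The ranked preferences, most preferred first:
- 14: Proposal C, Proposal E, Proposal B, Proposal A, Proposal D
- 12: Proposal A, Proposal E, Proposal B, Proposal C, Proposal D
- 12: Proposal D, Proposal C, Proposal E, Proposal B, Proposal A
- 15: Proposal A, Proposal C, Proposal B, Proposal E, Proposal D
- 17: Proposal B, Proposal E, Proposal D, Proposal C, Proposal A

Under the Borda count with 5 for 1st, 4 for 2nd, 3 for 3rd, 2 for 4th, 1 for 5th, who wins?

Proposal E

Proposal A: 14×2 + 12×5 + 12×1 + 15×5 + 17×1 = 192
Proposal B: 14×3 + 12×3 + 12×2 + 15×3 + 17×5 = 232
Proposal C: 14×5 + 12×2 + 12×4 + 15×4 + 17×2 = 236
Proposal D: 14×1 + 12×1 + 12×5 + 15×1 + 17×3 = 152
Proposal E: 14×4 + 12×4 + 12×3 + 15×2 + 17×4 = 238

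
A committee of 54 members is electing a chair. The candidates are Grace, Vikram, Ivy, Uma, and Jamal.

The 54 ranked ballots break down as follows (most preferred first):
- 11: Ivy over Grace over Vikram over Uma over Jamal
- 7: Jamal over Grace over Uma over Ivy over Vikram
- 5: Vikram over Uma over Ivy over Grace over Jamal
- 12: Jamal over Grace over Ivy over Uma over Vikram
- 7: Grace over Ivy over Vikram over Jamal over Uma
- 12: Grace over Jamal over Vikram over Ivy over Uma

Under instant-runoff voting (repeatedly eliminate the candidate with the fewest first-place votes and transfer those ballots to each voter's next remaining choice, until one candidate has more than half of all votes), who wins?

Grace

Round 1: Grace 19, Vikram 5, Ivy 11, Uma 0, Jamal 19. Uma eliminated.
Round 2: Grace 19, Vikram 5, Ivy 11, Jamal 19. Vikram eliminated.
Round 3: Grace 19, Ivy 16, Jamal 19. Ivy eliminated.
Round 4: Grace 35, Jamal 19. Grace has a majority (≥28).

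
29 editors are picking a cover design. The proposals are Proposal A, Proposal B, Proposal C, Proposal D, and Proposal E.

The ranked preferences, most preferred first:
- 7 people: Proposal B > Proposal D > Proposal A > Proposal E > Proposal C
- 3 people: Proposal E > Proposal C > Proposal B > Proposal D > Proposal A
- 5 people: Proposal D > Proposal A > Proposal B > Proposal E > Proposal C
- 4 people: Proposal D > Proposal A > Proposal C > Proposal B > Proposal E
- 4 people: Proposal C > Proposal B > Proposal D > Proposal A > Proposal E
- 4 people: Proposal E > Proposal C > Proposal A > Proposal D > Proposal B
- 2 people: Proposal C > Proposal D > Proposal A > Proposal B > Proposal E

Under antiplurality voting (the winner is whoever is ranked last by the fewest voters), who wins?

Proposal D

Last-place votes: Proposal A 3, Proposal B 4, Proposal C 12, Proposal D 0, Proposal E 10.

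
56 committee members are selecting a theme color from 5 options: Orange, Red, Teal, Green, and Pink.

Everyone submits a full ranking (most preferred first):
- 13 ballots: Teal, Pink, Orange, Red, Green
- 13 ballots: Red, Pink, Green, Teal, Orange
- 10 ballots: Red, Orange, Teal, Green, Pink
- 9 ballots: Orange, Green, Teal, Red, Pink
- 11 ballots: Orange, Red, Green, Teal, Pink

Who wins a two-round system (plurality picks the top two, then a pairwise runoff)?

Round 1 first-place votes: Orange 20, Red 23, Teal 13, Green 0, Pink 0. Red and Orange advance.
Runoff: Red is ranked above Orange on 23 ballots, Orange above Red on 33.

Orange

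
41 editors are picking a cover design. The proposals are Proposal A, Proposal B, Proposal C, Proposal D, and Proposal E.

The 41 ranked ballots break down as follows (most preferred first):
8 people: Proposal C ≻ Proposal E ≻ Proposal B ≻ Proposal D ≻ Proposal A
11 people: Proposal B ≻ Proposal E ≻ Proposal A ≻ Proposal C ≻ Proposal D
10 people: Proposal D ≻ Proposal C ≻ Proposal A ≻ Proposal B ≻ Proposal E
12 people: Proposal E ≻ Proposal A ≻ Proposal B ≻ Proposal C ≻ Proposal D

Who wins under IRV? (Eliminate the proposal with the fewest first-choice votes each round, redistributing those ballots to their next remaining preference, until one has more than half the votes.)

Proposal B

Round 1: Proposal A 0, Proposal B 11, Proposal C 8, Proposal D 10, Proposal E 12. Proposal A eliminated.
Round 2: Proposal B 11, Proposal C 8, Proposal D 10, Proposal E 12. Proposal C eliminated.
Round 3: Proposal B 11, Proposal D 10, Proposal E 20. Proposal D eliminated.
Round 4: Proposal B 21, Proposal E 20. Proposal B has a majority (≥21).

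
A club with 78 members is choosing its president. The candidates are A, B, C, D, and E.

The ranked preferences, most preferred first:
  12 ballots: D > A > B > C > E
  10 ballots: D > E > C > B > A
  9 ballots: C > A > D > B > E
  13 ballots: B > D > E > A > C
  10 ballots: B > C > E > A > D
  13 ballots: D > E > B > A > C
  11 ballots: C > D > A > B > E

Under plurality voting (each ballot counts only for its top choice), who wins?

First-place votes: A 0, B 23, C 20, D 35, E 0.

D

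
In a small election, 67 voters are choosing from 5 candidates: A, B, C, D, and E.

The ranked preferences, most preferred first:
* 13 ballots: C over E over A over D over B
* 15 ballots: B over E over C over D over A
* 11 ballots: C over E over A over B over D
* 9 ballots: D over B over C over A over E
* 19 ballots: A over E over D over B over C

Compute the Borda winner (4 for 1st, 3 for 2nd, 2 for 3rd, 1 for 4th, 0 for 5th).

A: 13×2 + 15×0 + 11×2 + 9×1 + 19×4 = 133
B: 13×0 + 15×4 + 11×1 + 9×3 + 19×1 = 117
C: 13×4 + 15×2 + 11×4 + 9×2 + 19×0 = 144
D: 13×1 + 15×1 + 11×0 + 9×4 + 19×2 = 102
E: 13×3 + 15×3 + 11×3 + 9×0 + 19×3 = 174

E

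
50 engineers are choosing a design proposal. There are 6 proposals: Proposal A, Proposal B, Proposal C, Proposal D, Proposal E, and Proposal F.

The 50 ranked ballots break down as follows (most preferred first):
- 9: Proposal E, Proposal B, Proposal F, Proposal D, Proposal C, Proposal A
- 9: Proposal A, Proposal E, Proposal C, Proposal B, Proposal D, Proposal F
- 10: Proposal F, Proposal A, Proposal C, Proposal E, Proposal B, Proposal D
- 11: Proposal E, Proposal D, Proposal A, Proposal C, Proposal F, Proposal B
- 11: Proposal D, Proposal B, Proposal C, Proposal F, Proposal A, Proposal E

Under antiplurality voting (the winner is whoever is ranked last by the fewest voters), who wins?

Proposal C

Last-place votes: Proposal A 9, Proposal B 11, Proposal C 0, Proposal D 10, Proposal E 11, Proposal F 9.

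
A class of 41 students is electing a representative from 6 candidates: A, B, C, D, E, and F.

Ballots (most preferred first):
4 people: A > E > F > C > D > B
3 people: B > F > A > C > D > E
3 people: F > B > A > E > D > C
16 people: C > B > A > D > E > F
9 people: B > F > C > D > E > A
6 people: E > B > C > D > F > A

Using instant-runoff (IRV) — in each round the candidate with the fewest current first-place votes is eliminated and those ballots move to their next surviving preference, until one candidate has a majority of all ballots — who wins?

B

Round 1: A 4, B 12, C 16, D 0, E 6, F 3. D eliminated.
Round 2: A 4, B 12, C 16, E 6, F 3. F eliminated.
Round 3: A 4, B 15, C 16, E 6. A eliminated.
Round 4: B 15, C 16, E 10. E eliminated.
Round 5: B 21, C 20. B has a majority (≥21).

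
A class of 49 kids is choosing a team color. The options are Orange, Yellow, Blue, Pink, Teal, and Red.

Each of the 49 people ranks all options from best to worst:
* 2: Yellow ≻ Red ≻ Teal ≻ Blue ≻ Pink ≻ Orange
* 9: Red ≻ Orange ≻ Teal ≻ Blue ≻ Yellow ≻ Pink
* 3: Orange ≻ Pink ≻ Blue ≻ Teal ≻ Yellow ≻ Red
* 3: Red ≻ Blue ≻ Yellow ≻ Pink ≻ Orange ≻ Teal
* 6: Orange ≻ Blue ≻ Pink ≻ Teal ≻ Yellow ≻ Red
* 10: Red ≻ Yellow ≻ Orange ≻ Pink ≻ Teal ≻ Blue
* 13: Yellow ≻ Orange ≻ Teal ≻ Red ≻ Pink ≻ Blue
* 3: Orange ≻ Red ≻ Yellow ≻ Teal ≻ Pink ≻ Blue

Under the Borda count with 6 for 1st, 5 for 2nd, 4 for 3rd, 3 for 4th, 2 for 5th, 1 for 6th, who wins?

Orange: 2×1 + 9×5 + 3×6 + 3×2 + 6×6 + 10×4 + 13×5 + 3×6 = 230
Yellow: 2×6 + 9×2 + 3×2 + 3×4 + 6×2 + 10×5 + 13×6 + 3×4 = 200
Blue: 2×3 + 9×3 + 3×4 + 3×5 + 6×5 + 10×1 + 13×1 + 3×1 = 116
Pink: 2×2 + 9×1 + 3×5 + 3×3 + 6×4 + 10×3 + 13×2 + 3×2 = 123
Teal: 2×4 + 9×4 + 3×3 + 3×1 + 6×3 + 10×2 + 13×4 + 3×3 = 155
Red: 2×5 + 9×6 + 3×1 + 3×6 + 6×1 + 10×6 + 13×3 + 3×5 = 205

Orange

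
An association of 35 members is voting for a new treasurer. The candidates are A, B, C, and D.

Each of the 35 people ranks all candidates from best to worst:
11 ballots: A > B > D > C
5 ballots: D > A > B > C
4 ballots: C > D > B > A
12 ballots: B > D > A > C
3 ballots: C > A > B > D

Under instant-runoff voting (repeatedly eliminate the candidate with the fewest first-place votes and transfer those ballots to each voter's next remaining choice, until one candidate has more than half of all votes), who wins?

Round 1: A 11, B 12, C 7, D 5. D eliminated.
Round 2: A 16, B 12, C 7. C eliminated.
Round 3: A 19, B 16. A has a majority (≥18).

A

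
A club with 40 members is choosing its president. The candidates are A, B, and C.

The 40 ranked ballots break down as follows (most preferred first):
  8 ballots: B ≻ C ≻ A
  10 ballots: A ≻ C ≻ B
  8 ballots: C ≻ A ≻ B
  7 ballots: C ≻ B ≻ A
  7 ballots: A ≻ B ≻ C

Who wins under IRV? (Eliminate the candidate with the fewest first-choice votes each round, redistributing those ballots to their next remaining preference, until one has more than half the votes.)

Round 1: A 17, B 8, C 15. B eliminated.
Round 2: A 17, C 23. C has a majority (≥21).

C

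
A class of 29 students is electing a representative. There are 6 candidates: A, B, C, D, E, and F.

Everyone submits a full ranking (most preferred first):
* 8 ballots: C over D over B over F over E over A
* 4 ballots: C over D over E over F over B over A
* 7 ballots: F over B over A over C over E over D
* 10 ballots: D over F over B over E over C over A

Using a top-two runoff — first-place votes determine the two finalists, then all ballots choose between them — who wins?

C

Round 1 first-place votes: A 0, B 0, C 12, D 10, E 0, F 7. C and D advance.
Runoff: C is ranked above D on 19 ballots, D above C on 10.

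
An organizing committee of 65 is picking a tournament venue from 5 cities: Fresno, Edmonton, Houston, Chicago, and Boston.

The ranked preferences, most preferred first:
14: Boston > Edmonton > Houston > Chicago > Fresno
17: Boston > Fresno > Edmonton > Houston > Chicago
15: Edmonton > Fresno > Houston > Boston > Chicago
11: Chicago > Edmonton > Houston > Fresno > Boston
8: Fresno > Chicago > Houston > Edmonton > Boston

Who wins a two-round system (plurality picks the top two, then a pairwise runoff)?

Edmonton

Round 1 first-place votes: Fresno 8, Edmonton 15, Houston 0, Chicago 11, Boston 31. Boston and Edmonton advance.
Runoff: Boston is ranked above Edmonton on 31 ballots, Edmonton above Boston on 34.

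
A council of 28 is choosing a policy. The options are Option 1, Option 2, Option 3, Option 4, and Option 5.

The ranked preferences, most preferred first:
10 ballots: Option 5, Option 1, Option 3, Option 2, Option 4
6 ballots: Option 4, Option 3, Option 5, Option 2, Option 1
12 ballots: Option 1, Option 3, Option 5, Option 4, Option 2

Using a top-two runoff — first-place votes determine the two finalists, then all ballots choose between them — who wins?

Option 5

Round 1 first-place votes: Option 1 12, Option 2 0, Option 3 0, Option 4 6, Option 5 10. Option 1 and Option 5 advance.
Runoff: Option 1 is ranked above Option 5 on 12 ballots, Option 5 above Option 1 on 16.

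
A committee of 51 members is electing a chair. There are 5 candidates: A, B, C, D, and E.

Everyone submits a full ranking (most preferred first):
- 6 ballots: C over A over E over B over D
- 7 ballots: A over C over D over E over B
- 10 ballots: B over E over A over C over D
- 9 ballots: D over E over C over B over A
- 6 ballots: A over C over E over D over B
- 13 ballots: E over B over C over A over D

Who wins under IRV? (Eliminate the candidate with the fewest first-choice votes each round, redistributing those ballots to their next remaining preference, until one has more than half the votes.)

Round 1: A 13, B 10, C 6, D 9, E 13. C eliminated.
Round 2: A 19, B 10, D 9, E 13. D eliminated.
Round 3: A 19, B 10, E 22. B eliminated.
Round 4: A 19, E 32. E has a majority (≥26).

E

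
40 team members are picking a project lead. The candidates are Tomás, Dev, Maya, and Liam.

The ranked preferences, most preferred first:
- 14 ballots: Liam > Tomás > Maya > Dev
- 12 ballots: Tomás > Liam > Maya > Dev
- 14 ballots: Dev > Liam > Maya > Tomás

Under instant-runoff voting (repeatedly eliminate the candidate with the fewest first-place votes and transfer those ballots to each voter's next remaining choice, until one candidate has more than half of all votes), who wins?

Liam

Round 1: Tomás 12, Dev 14, Maya 0, Liam 14. Maya eliminated.
Round 2: Tomás 12, Dev 14, Liam 14. Tomás eliminated.
Round 3: Dev 14, Liam 26. Liam has a majority (≥21).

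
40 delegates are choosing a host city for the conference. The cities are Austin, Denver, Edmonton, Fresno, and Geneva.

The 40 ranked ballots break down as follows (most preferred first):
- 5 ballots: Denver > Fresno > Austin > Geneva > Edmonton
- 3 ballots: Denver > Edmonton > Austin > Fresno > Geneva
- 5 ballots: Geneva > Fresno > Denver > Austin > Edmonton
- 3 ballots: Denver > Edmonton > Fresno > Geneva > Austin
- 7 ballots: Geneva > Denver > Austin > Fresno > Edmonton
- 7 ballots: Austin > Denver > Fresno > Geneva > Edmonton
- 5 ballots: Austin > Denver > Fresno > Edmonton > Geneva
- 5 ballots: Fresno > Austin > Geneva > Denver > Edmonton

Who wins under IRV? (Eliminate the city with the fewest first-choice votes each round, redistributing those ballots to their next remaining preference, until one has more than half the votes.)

Austin

Round 1: Austin 12, Denver 11, Edmonton 0, Fresno 5, Geneva 12. Edmonton eliminated.
Round 2: Austin 12, Denver 11, Fresno 5, Geneva 12. Fresno eliminated.
Round 3: Austin 17, Denver 11, Geneva 12. Denver eliminated.
Round 4: Austin 25, Geneva 15. Austin has a majority (≥21).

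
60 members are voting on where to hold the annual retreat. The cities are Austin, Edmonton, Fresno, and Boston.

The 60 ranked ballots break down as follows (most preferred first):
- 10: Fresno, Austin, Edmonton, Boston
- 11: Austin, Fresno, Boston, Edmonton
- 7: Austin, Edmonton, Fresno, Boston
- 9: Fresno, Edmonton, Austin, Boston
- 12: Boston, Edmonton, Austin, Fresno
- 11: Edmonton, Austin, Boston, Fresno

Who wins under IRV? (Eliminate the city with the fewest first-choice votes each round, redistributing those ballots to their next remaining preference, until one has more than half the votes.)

Round 1: Austin 18, Edmonton 11, Fresno 19, Boston 12. Edmonton eliminated.
Round 2: Austin 29, Fresno 19, Boston 12. Boston eliminated.
Round 3: Austin 41, Fresno 19. Austin has a majority (≥31).

Austin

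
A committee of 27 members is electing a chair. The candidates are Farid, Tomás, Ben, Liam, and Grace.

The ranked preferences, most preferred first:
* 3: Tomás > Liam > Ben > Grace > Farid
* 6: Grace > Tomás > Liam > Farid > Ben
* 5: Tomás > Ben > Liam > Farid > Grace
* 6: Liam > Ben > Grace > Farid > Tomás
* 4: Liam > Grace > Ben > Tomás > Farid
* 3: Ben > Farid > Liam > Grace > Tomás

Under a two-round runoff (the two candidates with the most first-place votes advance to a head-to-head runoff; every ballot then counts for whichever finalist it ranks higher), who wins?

Tomás

Round 1 first-place votes: Farid 0, Tomás 8, Ben 3, Liam 10, Grace 6. Liam and Tomás advance.
Runoff: Liam is ranked above Tomás on 13 ballots, Tomás above Liam on 14.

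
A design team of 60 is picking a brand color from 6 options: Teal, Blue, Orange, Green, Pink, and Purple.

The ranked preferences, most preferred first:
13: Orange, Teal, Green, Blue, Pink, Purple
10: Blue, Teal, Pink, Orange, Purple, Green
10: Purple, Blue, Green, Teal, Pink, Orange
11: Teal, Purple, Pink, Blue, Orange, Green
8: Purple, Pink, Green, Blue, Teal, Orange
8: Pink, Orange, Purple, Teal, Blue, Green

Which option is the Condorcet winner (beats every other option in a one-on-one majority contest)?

Teal vs Blue: 32–28
Teal vs Orange: 39–21
Teal vs Green: 42–18
Teal vs Pink: 44–16
Teal vs Purple: 34–26
Teal beats every other option.

Teal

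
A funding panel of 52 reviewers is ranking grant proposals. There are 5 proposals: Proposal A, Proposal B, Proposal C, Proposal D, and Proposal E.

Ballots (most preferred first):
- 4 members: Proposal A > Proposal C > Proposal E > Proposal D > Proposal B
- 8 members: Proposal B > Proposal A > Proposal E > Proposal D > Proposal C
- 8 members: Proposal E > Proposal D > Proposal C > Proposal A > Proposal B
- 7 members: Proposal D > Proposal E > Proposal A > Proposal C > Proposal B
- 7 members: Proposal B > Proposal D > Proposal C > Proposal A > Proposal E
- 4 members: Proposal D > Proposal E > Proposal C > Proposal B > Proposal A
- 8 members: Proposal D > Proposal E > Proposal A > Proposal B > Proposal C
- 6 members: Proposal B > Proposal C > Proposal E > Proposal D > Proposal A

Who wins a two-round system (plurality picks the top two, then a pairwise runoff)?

Round 1 first-place votes: Proposal A 4, Proposal B 21, Proposal C 0, Proposal D 19, Proposal E 8. Proposal B and Proposal D advance.
Runoff: Proposal B is ranked above Proposal D on 21 ballots, Proposal D above Proposal B on 31.

Proposal D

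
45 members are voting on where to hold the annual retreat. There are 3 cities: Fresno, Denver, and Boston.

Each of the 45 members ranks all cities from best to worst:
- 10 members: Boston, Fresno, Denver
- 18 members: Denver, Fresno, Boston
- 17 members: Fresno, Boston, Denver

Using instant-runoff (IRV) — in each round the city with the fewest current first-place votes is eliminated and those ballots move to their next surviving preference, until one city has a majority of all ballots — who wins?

Round 1: Fresno 17, Denver 18, Boston 10. Boston eliminated.
Round 2: Fresno 27, Denver 18. Fresno has a majority (≥23).

Fresno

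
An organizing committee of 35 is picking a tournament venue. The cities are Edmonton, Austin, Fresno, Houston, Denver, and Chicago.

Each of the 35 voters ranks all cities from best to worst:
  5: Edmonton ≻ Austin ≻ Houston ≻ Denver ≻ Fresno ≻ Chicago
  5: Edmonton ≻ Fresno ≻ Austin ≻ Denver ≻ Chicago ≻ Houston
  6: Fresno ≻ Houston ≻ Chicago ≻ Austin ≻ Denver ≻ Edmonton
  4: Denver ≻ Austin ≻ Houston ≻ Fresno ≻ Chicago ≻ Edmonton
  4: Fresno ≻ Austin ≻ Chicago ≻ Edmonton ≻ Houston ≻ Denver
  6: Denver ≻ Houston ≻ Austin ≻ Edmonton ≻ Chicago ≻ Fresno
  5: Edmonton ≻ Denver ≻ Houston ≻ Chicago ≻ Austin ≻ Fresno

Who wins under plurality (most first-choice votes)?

Edmonton

First-place votes: Edmonton 15, Austin 0, Fresno 10, Houston 0, Denver 10, Chicago 0.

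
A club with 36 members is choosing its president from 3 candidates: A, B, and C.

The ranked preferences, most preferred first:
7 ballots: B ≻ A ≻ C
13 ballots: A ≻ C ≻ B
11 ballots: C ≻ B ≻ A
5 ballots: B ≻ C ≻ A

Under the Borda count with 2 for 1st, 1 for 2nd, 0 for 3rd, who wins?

C

A: 7×1 + 13×2 + 11×0 + 5×0 = 33
B: 7×2 + 13×0 + 11×1 + 5×2 = 35
C: 7×0 + 13×1 + 11×2 + 5×1 = 40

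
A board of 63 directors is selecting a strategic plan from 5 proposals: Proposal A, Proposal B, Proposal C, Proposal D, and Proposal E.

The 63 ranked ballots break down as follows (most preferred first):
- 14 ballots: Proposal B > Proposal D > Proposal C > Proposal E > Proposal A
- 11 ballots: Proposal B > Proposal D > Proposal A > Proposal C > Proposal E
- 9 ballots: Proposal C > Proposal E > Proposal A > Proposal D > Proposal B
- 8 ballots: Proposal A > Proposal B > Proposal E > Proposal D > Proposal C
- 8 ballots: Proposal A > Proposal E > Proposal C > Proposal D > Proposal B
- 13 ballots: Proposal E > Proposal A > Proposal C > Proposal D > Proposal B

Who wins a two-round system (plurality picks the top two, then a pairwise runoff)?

Round 1 first-place votes: Proposal A 16, Proposal B 25, Proposal C 9, Proposal D 0, Proposal E 13. Proposal B and Proposal A advance.
Runoff: Proposal B is ranked above Proposal A on 25 ballots, Proposal A above Proposal B on 38.

Proposal A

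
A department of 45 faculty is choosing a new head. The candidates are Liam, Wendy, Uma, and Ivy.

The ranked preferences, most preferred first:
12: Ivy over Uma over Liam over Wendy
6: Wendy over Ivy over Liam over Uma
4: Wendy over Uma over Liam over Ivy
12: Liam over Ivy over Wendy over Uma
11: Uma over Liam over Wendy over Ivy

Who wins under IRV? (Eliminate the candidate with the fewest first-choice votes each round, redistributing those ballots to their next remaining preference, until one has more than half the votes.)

Ivy

Round 1: Liam 12, Wendy 10, Uma 11, Ivy 12. Wendy eliminated.
Round 2: Liam 12, Uma 15, Ivy 18. Liam eliminated.
Round 3: Uma 15, Ivy 30. Ivy has a majority (≥23).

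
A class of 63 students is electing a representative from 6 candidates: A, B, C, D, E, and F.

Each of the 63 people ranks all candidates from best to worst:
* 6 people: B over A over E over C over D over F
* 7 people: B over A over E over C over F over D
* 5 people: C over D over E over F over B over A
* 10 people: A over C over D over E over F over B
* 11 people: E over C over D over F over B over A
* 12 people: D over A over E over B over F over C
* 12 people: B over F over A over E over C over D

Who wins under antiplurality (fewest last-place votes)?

E

Last-place votes: A 16, B 10, C 12, D 19, E 0, F 6.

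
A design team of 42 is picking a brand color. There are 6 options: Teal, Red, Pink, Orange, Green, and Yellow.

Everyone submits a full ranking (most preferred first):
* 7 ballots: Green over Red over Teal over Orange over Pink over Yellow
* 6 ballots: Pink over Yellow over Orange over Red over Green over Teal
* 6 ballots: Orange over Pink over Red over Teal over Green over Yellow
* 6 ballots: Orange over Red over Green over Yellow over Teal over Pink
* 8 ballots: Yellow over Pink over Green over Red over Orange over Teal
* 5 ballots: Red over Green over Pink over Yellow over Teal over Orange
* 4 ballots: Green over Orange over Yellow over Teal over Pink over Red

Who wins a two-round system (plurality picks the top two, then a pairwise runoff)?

Round 1 first-place votes: Teal 0, Red 5, Pink 6, Orange 12, Green 11, Yellow 8. Orange and Green advance.
Runoff: Orange is ranked above Green on 18 ballots, Green above Orange on 24.

Green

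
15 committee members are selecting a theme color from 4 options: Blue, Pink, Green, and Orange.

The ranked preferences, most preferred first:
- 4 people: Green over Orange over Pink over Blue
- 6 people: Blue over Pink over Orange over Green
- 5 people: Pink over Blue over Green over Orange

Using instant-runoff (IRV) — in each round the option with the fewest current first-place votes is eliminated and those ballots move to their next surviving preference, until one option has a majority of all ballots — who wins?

Pink

Round 1: Blue 6, Pink 5, Green 4, Orange 0. Orange eliminated.
Round 2: Blue 6, Pink 5, Green 4. Green eliminated.
Round 3: Blue 6, Pink 9. Pink has a majority (≥8).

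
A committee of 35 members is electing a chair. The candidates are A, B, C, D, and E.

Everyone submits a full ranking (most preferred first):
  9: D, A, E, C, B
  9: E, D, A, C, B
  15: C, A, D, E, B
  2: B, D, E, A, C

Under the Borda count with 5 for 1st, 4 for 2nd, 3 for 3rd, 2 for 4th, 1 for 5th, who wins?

D

A: 9×4 + 9×3 + 15×4 + 2×2 = 127
B: 9×1 + 9×1 + 15×1 + 2×5 = 43
C: 9×2 + 9×2 + 15×5 + 2×1 = 113
D: 9×5 + 9×4 + 15×3 + 2×4 = 134
E: 9×3 + 9×5 + 15×2 + 2×3 = 108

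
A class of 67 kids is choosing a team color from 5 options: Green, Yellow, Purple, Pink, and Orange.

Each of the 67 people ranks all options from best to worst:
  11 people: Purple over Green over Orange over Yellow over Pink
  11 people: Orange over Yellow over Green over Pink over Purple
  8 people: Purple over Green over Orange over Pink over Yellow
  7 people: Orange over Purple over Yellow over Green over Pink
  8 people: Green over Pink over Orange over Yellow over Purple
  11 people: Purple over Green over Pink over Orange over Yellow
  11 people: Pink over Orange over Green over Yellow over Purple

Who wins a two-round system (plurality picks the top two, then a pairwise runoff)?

Round 1 first-place votes: Green 8, Yellow 0, Purple 30, Pink 11, Orange 18. Purple and Orange advance.
Runoff: Purple is ranked above Orange on 30 ballots, Orange above Purple on 37.

Orange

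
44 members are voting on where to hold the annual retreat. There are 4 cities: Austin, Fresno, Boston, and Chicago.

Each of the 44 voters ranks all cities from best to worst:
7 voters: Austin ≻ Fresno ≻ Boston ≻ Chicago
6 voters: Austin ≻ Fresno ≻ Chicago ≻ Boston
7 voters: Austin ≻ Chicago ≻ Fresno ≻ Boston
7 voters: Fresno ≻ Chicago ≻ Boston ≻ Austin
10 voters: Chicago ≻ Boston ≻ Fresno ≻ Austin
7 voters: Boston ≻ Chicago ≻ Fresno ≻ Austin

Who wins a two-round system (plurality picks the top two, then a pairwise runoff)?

Round 1 first-place votes: Austin 20, Fresno 7, Boston 7, Chicago 10. Austin and Chicago advance.
Runoff: Austin is ranked above Chicago on 20 ballots, Chicago above Austin on 24.

Chicago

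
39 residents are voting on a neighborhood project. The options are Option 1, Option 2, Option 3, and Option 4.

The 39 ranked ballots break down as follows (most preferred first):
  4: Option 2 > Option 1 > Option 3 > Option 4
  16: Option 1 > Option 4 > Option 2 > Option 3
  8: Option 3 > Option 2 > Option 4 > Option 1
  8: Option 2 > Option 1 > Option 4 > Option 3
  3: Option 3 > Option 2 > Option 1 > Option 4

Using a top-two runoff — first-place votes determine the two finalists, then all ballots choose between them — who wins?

Option 2

Round 1 first-place votes: Option 1 16, Option 2 12, Option 3 11, Option 4 0. Option 1 and Option 2 advance.
Runoff: Option 1 is ranked above Option 2 on 16 ballots, Option 2 above Option 1 on 23.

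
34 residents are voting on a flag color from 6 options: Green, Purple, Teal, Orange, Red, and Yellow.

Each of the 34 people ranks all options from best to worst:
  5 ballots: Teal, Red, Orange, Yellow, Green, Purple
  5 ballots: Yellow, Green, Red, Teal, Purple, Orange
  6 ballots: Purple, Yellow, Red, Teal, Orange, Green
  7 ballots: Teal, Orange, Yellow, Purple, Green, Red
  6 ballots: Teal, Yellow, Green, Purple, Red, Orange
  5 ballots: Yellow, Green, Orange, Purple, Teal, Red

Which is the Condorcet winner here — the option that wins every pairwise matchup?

Teal vs Green: 24–10
Teal vs Purple: 23–11
Teal vs Orange: 29–5
Teal vs Red: 23–11
Teal vs Yellow: 18–16
Teal beats every other option.

Teal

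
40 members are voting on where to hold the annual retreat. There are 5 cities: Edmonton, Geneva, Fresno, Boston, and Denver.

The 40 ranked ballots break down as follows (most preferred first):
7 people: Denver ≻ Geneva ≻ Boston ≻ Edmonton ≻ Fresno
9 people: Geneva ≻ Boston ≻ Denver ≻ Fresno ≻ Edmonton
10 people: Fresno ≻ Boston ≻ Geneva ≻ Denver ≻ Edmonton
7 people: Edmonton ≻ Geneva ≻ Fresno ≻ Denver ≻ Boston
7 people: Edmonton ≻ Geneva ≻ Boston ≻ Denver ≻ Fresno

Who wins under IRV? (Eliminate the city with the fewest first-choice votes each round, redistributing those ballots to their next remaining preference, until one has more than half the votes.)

Geneva

Round 1: Edmonton 14, Geneva 9, Fresno 10, Boston 0, Denver 7. Boston eliminated.
Round 2: Edmonton 14, Geneva 9, Fresno 10, Denver 7. Denver eliminated.
Round 3: Edmonton 14, Geneva 16, Fresno 10. Fresno eliminated.
Round 4: Edmonton 14, Geneva 26. Geneva has a majority (≥21).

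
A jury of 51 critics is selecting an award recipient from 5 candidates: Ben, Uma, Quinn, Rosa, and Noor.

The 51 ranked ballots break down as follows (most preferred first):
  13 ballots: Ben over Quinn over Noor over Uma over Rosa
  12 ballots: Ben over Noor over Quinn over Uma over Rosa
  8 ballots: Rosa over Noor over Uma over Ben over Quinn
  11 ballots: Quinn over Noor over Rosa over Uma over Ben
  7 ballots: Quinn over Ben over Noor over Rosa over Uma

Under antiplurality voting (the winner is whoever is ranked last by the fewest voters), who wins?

Last-place votes: Ben 11, Uma 7, Quinn 8, Rosa 25, Noor 0.

Noor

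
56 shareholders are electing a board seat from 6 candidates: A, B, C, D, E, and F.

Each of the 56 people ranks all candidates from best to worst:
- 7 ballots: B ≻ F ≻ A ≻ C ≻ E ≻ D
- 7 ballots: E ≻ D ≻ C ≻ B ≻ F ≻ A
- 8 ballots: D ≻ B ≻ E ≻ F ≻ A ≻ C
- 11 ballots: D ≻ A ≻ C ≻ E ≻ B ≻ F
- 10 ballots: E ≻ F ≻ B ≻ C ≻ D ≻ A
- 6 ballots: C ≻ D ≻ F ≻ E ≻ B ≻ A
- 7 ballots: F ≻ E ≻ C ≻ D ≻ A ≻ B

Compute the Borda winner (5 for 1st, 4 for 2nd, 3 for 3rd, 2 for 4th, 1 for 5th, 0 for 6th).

E

A: 7×3 + 7×0 + 8×1 + 11×4 + 10×0 + 6×0 + 7×1 = 80
B: 7×5 + 7×2 + 8×4 + 11×1 + 10×3 + 6×1 + 7×0 = 128
C: 7×2 + 7×3 + 8×0 + 11×3 + 10×2 + 6×5 + 7×3 = 139
D: 7×0 + 7×4 + 8×5 + 11×5 + 10×1 + 6×4 + 7×2 = 171
E: 7×1 + 7×5 + 8×3 + 11×2 + 10×5 + 6×2 + 7×4 = 178
F: 7×4 + 7×1 + 8×2 + 11×0 + 10×4 + 6×3 + 7×5 = 144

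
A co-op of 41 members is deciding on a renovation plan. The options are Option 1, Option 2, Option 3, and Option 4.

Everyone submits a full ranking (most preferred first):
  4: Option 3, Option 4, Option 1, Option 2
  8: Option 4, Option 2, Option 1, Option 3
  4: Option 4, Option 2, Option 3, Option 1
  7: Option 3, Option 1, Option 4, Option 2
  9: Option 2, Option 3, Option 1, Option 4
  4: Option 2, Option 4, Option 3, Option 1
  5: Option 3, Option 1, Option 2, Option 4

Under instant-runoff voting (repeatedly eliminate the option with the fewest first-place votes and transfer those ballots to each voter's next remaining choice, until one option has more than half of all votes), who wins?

Option 2

Round 1: Option 1 0, Option 2 13, Option 3 16, Option 4 12. Option 1 eliminated.
Round 2: Option 2 13, Option 3 16, Option 4 12. Option 4 eliminated.
Round 3: Option 2 25, Option 3 16. Option 2 has a majority (≥21).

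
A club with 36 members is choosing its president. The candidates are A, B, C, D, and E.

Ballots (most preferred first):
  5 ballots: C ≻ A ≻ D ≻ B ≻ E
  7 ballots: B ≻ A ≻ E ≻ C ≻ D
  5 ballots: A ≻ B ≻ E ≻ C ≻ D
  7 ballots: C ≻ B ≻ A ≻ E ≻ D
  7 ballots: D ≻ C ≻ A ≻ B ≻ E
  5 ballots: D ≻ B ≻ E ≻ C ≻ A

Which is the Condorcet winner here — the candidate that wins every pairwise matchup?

C

C vs A: 24–12
C vs B: 19–17
C vs D: 24–12
C vs E: 19–17
C beats every other candidate.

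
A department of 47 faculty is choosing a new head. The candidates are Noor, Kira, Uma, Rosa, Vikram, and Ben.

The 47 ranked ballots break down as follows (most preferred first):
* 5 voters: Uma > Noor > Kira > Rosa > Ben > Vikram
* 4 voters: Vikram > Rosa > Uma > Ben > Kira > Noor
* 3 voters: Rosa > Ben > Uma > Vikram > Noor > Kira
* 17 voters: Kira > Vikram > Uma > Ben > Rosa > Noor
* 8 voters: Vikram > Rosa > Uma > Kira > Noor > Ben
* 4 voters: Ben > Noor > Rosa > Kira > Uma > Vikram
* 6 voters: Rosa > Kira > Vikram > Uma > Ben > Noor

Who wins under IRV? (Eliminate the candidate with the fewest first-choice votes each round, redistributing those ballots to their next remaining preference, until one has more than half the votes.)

Rosa

Round 1: Noor 0, Kira 17, Uma 5, Rosa 9, Vikram 12, Ben 4. Noor eliminated.
Round 2: Kira 17, Uma 5, Rosa 9, Vikram 12, Ben 4. Ben eliminated.
Round 3: Kira 17, Uma 5, Rosa 13, Vikram 12. Uma eliminated.
Round 4: Kira 22, Rosa 13, Vikram 12. Vikram eliminated.
Round 5: Kira 22, Rosa 25. Rosa has a majority (≥24).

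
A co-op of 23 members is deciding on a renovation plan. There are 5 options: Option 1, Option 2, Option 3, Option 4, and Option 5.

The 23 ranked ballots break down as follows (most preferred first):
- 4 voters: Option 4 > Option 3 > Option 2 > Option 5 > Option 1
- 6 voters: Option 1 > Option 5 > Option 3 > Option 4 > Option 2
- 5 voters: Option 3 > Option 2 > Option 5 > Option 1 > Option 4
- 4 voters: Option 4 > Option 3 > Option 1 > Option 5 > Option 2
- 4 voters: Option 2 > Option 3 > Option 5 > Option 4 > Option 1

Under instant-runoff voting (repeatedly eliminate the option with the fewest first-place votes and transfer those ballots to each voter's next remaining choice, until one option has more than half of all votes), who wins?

Option 3

Round 1: Option 1 6, Option 2 4, Option 3 5, Option 4 8, Option 5 0. Option 5 eliminated.
Round 2: Option 1 6, Option 2 4, Option 3 5, Option 4 8. Option 2 eliminated.
Round 3: Option 1 6, Option 3 9, Option 4 8. Option 1 eliminated.
Round 4: Option 3 15, Option 4 8. Option 3 has a majority (≥12).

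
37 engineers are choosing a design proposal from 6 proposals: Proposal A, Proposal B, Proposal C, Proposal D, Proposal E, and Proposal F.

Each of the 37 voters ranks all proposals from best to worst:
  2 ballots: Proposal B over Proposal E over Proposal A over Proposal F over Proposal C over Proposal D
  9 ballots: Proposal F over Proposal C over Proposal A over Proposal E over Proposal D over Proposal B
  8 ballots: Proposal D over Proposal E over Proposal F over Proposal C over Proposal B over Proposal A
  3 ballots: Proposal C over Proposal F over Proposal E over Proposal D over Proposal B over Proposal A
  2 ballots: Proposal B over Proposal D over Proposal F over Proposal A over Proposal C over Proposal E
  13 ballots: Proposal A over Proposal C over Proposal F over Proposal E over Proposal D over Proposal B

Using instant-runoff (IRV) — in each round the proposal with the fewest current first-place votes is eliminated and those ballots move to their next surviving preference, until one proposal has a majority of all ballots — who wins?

Proposal F

Round 1: Proposal A 13, Proposal B 4, Proposal C 3, Proposal D 8, Proposal E 0, Proposal F 9. Proposal E eliminated.
Round 2: Proposal A 13, Proposal B 4, Proposal C 3, Proposal D 8, Proposal F 9. Proposal C eliminated.
Round 3: Proposal A 13, Proposal B 4, Proposal D 8, Proposal F 12. Proposal B eliminated.
Round 4: Proposal A 15, Proposal D 10, Proposal F 12. Proposal D eliminated.
Round 5: Proposal A 15, Proposal F 22. Proposal F has a majority (≥19).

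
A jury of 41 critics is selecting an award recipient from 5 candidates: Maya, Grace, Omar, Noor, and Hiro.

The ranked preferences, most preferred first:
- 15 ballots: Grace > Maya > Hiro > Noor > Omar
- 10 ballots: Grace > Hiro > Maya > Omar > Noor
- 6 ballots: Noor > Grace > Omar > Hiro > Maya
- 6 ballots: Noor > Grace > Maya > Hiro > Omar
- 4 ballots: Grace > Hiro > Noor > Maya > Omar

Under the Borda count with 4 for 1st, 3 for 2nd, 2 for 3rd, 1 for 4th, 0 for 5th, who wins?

Maya: 15×3 + 10×2 + 6×0 + 6×2 + 4×1 = 81
Grace: 15×4 + 10×4 + 6×3 + 6×3 + 4×4 = 152
Omar: 15×0 + 10×1 + 6×2 + 6×0 + 4×0 = 22
Noor: 15×1 + 10×0 + 6×4 + 6×4 + 4×2 = 71
Hiro: 15×2 + 10×3 + 6×1 + 6×1 + 4×3 = 84

Grace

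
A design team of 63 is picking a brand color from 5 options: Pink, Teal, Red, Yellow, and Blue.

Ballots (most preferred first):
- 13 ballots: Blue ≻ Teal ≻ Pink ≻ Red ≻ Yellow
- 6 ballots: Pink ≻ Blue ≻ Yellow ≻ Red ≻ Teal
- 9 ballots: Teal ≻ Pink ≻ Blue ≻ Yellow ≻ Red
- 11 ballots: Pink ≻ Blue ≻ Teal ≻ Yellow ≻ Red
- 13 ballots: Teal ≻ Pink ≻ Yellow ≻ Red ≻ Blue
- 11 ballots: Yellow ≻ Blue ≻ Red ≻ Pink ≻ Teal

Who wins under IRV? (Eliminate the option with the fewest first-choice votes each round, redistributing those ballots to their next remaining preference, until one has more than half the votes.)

Round 1: Pink 17, Teal 22, Red 0, Yellow 11, Blue 13. Red eliminated.
Round 2: Pink 17, Teal 22, Yellow 11, Blue 13. Yellow eliminated.
Round 3: Pink 17, Teal 22, Blue 24. Pink eliminated.
Round 4: Teal 22, Blue 41. Blue has a majority (≥32).

Blue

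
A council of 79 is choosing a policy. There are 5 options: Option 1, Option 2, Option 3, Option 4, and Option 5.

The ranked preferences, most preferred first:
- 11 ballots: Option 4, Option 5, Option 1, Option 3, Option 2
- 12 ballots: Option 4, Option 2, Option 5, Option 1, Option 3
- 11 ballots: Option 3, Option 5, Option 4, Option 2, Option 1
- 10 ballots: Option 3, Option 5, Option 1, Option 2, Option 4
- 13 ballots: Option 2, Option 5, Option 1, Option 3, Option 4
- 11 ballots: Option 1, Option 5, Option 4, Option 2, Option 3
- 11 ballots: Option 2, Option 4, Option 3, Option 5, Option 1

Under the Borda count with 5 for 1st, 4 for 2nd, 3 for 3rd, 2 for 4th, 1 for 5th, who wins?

Option 5

Option 1: 11×3 + 12×2 + 11×1 + 10×3 + 13×3 + 11×5 + 11×1 = 203
Option 2: 11×1 + 12×4 + 11×2 + 10×2 + 13×5 + 11×2 + 11×5 = 243
Option 3: 11×2 + 12×1 + 11×5 + 10×5 + 13×2 + 11×1 + 11×3 = 209
Option 4: 11×5 + 12×5 + 11×3 + 10×1 + 13×1 + 11×3 + 11×4 = 248
Option 5: 11×4 + 12×3 + 11×4 + 10×4 + 13×4 + 11×4 + 11×2 = 282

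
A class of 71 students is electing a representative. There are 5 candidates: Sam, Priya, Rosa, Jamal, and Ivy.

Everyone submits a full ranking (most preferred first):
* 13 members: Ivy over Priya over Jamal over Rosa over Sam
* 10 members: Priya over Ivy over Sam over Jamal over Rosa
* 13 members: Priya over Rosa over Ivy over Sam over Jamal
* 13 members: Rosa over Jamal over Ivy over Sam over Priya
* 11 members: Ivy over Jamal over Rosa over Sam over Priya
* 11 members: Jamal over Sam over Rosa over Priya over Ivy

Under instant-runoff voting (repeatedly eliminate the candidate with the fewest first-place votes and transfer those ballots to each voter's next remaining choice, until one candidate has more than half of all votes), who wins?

Rosa

Round 1: Sam 0, Priya 23, Rosa 13, Jamal 11, Ivy 24. Sam eliminated.
Round 2: Priya 23, Rosa 13, Jamal 11, Ivy 24. Jamal eliminated.
Round 3: Priya 23, Rosa 24, Ivy 24. Priya eliminated.
Round 4: Rosa 37, Ivy 34. Rosa has a majority (≥36).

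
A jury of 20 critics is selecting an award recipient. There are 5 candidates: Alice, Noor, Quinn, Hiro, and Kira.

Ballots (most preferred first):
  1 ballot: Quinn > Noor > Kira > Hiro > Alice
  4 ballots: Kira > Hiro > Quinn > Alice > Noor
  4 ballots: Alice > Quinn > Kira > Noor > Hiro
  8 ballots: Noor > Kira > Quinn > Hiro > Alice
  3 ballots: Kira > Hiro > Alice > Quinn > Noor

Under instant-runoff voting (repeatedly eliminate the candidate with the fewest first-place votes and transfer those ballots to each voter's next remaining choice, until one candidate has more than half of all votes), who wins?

Kira

Round 1: Alice 4, Noor 8, Quinn 1, Hiro 0, Kira 7. Hiro eliminated.
Round 2: Alice 4, Noor 8, Quinn 1, Kira 7. Quinn eliminated.
Round 3: Alice 4, Noor 9, Kira 7. Alice eliminated.
Round 4: Noor 9, Kira 11. Kira has a majority (≥11).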